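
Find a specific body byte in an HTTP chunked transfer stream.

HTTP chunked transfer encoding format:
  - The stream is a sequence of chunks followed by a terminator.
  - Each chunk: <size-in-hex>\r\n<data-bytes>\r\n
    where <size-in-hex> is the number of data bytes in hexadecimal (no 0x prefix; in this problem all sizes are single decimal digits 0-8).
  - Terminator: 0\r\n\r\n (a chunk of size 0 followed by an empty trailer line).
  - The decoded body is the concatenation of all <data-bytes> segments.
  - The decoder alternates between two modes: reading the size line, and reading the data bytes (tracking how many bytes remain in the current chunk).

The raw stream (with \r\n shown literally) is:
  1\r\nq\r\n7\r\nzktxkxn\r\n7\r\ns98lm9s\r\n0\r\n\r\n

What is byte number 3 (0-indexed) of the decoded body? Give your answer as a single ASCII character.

Answer: t

Derivation:
Chunk 1: stream[0..1]='1' size=0x1=1, data at stream[3..4]='q' -> body[0..1], body so far='q'
Chunk 2: stream[6..7]='7' size=0x7=7, data at stream[9..16]='zktxkxn' -> body[1..8], body so far='qzktxkxn'
Chunk 3: stream[18..19]='7' size=0x7=7, data at stream[21..28]='s98lm9s' -> body[8..15], body so far='qzktxkxns98lm9s'
Chunk 4: stream[30..31]='0' size=0 (terminator). Final body='qzktxkxns98lm9s' (15 bytes)
Body byte 3 = 't'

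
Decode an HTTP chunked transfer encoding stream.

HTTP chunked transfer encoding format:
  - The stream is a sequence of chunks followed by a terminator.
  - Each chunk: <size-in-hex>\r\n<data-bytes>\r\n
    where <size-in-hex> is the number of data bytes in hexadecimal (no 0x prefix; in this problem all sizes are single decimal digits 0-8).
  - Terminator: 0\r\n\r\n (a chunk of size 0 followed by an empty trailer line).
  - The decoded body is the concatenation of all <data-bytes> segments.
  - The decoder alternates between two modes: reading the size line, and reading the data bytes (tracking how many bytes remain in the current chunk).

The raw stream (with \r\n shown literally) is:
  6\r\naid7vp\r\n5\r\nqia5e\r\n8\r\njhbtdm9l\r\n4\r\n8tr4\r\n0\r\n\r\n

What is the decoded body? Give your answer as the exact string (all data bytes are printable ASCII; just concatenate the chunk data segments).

Chunk 1: stream[0..1]='6' size=0x6=6, data at stream[3..9]='aid7vp' -> body[0..6], body so far='aid7vp'
Chunk 2: stream[11..12]='5' size=0x5=5, data at stream[14..19]='qia5e' -> body[6..11], body so far='aid7vpqia5e'
Chunk 3: stream[21..22]='8' size=0x8=8, data at stream[24..32]='jhbtdm9l' -> body[11..19], body so far='aid7vpqia5ejhbtdm9l'
Chunk 4: stream[34..35]='4' size=0x4=4, data at stream[37..41]='8tr4' -> body[19..23], body so far='aid7vpqia5ejhbtdm9l8tr4'
Chunk 5: stream[43..44]='0' size=0 (terminator). Final body='aid7vpqia5ejhbtdm9l8tr4' (23 bytes)

Answer: aid7vpqia5ejhbtdm9l8tr4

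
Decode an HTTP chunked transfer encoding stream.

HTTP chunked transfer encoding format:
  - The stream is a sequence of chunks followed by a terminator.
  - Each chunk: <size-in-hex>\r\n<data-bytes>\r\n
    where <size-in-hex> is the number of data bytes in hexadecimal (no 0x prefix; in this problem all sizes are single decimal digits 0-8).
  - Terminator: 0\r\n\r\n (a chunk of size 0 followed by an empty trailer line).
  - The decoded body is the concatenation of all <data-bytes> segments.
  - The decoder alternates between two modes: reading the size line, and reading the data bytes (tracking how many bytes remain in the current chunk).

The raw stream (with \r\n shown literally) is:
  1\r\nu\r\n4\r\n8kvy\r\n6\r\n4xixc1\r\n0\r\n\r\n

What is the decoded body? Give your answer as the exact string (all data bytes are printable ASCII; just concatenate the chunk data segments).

Chunk 1: stream[0..1]='1' size=0x1=1, data at stream[3..4]='u' -> body[0..1], body so far='u'
Chunk 2: stream[6..7]='4' size=0x4=4, data at stream[9..13]='8kvy' -> body[1..5], body so far='u8kvy'
Chunk 3: stream[15..16]='6' size=0x6=6, data at stream[18..24]='4xixc1' -> body[5..11], body so far='u8kvy4xixc1'
Chunk 4: stream[26..27]='0' size=0 (terminator). Final body='u8kvy4xixc1' (11 bytes)

Answer: u8kvy4xixc1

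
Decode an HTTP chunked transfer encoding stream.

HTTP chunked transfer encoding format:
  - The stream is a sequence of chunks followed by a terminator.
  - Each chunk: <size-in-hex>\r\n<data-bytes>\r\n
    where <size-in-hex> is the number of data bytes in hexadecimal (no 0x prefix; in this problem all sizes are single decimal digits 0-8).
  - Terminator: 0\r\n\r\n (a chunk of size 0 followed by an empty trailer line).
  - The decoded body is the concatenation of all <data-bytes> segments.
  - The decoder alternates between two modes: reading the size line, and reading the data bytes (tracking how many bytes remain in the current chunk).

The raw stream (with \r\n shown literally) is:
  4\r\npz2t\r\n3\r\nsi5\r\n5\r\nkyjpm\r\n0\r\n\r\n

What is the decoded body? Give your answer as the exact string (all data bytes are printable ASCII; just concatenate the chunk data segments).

Answer: pz2tsi5kyjpm

Derivation:
Chunk 1: stream[0..1]='4' size=0x4=4, data at stream[3..7]='pz2t' -> body[0..4], body so far='pz2t'
Chunk 2: stream[9..10]='3' size=0x3=3, data at stream[12..15]='si5' -> body[4..7], body so far='pz2tsi5'
Chunk 3: stream[17..18]='5' size=0x5=5, data at stream[20..25]='kyjpm' -> body[7..12], body so far='pz2tsi5kyjpm'
Chunk 4: stream[27..28]='0' size=0 (terminator). Final body='pz2tsi5kyjpm' (12 bytes)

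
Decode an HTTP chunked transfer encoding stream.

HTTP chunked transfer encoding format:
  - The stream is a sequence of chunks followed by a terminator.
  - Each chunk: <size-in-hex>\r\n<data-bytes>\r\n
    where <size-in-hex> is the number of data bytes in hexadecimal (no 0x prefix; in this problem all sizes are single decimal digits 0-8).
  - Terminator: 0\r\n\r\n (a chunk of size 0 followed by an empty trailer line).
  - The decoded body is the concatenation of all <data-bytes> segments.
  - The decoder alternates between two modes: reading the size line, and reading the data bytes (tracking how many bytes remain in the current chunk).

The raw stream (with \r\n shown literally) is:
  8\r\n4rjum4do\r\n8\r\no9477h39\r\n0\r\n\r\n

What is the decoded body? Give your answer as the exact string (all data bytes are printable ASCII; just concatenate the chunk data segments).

Chunk 1: stream[0..1]='8' size=0x8=8, data at stream[3..11]='4rjum4do' -> body[0..8], body so far='4rjum4do'
Chunk 2: stream[13..14]='8' size=0x8=8, data at stream[16..24]='o9477h39' -> body[8..16], body so far='4rjum4doo9477h39'
Chunk 3: stream[26..27]='0' size=0 (terminator). Final body='4rjum4doo9477h39' (16 bytes)

Answer: 4rjum4doo9477h39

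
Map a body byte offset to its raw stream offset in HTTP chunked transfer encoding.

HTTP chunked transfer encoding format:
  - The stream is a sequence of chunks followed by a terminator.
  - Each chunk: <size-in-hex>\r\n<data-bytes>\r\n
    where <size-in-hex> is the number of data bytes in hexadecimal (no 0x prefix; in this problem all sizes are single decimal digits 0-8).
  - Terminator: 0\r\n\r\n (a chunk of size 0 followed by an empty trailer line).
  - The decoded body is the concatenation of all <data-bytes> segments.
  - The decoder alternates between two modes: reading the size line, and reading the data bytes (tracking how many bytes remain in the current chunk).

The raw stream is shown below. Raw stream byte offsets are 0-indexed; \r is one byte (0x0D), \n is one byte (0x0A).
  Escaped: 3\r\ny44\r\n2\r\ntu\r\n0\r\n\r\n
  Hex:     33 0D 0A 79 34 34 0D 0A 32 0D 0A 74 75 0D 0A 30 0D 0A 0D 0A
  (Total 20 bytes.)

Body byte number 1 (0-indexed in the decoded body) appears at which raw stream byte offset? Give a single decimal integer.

Answer: 4

Derivation:
Chunk 1: stream[0..1]='3' size=0x3=3, data at stream[3..6]='y44' -> body[0..3], body so far='y44'
Chunk 2: stream[8..9]='2' size=0x2=2, data at stream[11..13]='tu' -> body[3..5], body so far='y44tu'
Chunk 3: stream[15..16]='0' size=0 (terminator). Final body='y44tu' (5 bytes)
Body byte 1 at stream offset 4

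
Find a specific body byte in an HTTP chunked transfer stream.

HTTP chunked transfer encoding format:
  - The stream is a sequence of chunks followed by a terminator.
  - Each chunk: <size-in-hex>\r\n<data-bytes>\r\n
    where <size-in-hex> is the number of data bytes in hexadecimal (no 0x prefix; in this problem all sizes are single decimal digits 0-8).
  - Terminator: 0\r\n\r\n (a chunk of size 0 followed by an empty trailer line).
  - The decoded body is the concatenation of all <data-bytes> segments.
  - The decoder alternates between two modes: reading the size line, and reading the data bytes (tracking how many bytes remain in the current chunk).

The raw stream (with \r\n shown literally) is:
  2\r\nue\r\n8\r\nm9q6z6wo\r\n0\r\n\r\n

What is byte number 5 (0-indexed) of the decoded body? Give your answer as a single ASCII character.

Chunk 1: stream[0..1]='2' size=0x2=2, data at stream[3..5]='ue' -> body[0..2], body so far='ue'
Chunk 2: stream[7..8]='8' size=0x8=8, data at stream[10..18]='m9q6z6wo' -> body[2..10], body so far='uem9q6z6wo'
Chunk 3: stream[20..21]='0' size=0 (terminator). Final body='uem9q6z6wo' (10 bytes)
Body byte 5 = '6'

Answer: 6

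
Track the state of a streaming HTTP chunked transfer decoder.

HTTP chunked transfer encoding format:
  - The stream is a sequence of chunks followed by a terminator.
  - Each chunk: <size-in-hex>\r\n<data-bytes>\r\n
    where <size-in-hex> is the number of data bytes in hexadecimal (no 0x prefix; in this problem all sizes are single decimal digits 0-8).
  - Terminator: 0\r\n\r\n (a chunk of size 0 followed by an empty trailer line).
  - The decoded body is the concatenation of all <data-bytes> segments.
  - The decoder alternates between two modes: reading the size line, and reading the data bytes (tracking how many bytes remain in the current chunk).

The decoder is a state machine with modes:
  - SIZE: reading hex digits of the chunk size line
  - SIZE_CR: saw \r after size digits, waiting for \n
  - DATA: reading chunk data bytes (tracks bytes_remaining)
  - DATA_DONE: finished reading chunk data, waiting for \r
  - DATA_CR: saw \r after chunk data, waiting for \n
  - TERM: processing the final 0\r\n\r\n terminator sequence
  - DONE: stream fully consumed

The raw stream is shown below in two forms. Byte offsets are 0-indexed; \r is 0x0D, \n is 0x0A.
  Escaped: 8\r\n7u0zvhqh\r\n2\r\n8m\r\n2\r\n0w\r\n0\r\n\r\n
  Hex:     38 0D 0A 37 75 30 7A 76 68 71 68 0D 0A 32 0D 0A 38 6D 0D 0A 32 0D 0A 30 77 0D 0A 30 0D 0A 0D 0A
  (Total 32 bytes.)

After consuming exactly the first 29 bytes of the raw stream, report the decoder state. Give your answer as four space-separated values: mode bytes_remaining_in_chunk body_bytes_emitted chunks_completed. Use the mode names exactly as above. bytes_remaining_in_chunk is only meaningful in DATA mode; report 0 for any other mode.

Answer: SIZE_CR 0 12 3

Derivation:
Byte 0 = '8': mode=SIZE remaining=0 emitted=0 chunks_done=0
Byte 1 = 0x0D: mode=SIZE_CR remaining=0 emitted=0 chunks_done=0
Byte 2 = 0x0A: mode=DATA remaining=8 emitted=0 chunks_done=0
Byte 3 = '7': mode=DATA remaining=7 emitted=1 chunks_done=0
Byte 4 = 'u': mode=DATA remaining=6 emitted=2 chunks_done=0
Byte 5 = '0': mode=DATA remaining=5 emitted=3 chunks_done=0
Byte 6 = 'z': mode=DATA remaining=4 emitted=4 chunks_done=0
Byte 7 = 'v': mode=DATA remaining=3 emitted=5 chunks_done=0
Byte 8 = 'h': mode=DATA remaining=2 emitted=6 chunks_done=0
Byte 9 = 'q': mode=DATA remaining=1 emitted=7 chunks_done=0
Byte 10 = 'h': mode=DATA_DONE remaining=0 emitted=8 chunks_done=0
Byte 11 = 0x0D: mode=DATA_CR remaining=0 emitted=8 chunks_done=0
Byte 12 = 0x0A: mode=SIZE remaining=0 emitted=8 chunks_done=1
Byte 13 = '2': mode=SIZE remaining=0 emitted=8 chunks_done=1
Byte 14 = 0x0D: mode=SIZE_CR remaining=0 emitted=8 chunks_done=1
Byte 15 = 0x0A: mode=DATA remaining=2 emitted=8 chunks_done=1
Byte 16 = '8': mode=DATA remaining=1 emitted=9 chunks_done=1
Byte 17 = 'm': mode=DATA_DONE remaining=0 emitted=10 chunks_done=1
Byte 18 = 0x0D: mode=DATA_CR remaining=0 emitted=10 chunks_done=1
Byte 19 = 0x0A: mode=SIZE remaining=0 emitted=10 chunks_done=2
Byte 20 = '2': mode=SIZE remaining=0 emitted=10 chunks_done=2
Byte 21 = 0x0D: mode=SIZE_CR remaining=0 emitted=10 chunks_done=2
Byte 22 = 0x0A: mode=DATA remaining=2 emitted=10 chunks_done=2
Byte 23 = '0': mode=DATA remaining=1 emitted=11 chunks_done=2
Byte 24 = 'w': mode=DATA_DONE remaining=0 emitted=12 chunks_done=2
Byte 25 = 0x0D: mode=DATA_CR remaining=0 emitted=12 chunks_done=2
Byte 26 = 0x0A: mode=SIZE remaining=0 emitted=12 chunks_done=3
Byte 27 = '0': mode=SIZE remaining=0 emitted=12 chunks_done=3
Byte 28 = 0x0D: mode=SIZE_CR remaining=0 emitted=12 chunks_done=3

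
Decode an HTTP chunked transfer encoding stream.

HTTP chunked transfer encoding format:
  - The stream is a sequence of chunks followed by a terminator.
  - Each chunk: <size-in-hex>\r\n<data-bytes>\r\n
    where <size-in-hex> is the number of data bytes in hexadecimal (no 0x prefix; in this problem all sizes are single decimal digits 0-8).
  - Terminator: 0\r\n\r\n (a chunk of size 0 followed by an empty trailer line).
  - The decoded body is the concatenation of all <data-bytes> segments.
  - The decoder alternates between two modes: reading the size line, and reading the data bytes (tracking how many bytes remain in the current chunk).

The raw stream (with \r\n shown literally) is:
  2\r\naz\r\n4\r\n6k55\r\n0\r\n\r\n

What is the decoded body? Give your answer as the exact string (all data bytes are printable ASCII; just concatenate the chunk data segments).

Answer: az6k55

Derivation:
Chunk 1: stream[0..1]='2' size=0x2=2, data at stream[3..5]='az' -> body[0..2], body so far='az'
Chunk 2: stream[7..8]='4' size=0x4=4, data at stream[10..14]='6k55' -> body[2..6], body so far='az6k55'
Chunk 3: stream[16..17]='0' size=0 (terminator). Final body='az6k55' (6 bytes)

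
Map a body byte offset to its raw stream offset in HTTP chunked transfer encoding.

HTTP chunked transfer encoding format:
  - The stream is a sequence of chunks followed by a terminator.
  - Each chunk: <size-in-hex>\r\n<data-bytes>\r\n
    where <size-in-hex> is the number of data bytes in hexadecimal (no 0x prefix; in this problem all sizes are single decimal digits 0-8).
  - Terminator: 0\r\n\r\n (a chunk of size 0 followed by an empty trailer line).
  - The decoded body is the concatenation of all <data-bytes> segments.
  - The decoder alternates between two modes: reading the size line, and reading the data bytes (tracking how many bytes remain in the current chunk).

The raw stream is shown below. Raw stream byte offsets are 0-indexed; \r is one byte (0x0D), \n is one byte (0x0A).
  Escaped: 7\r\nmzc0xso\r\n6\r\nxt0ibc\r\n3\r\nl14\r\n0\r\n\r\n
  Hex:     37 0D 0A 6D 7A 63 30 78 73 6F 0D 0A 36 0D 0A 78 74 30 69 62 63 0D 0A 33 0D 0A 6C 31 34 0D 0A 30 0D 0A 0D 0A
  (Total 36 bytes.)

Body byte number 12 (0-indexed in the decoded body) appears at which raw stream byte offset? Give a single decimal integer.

Answer: 20

Derivation:
Chunk 1: stream[0..1]='7' size=0x7=7, data at stream[3..10]='mzc0xso' -> body[0..7], body so far='mzc0xso'
Chunk 2: stream[12..13]='6' size=0x6=6, data at stream[15..21]='xt0ibc' -> body[7..13], body so far='mzc0xsoxt0ibc'
Chunk 3: stream[23..24]='3' size=0x3=3, data at stream[26..29]='l14' -> body[13..16], body so far='mzc0xsoxt0ibcl14'
Chunk 4: stream[31..32]='0' size=0 (terminator). Final body='mzc0xsoxt0ibcl14' (16 bytes)
Body byte 12 at stream offset 20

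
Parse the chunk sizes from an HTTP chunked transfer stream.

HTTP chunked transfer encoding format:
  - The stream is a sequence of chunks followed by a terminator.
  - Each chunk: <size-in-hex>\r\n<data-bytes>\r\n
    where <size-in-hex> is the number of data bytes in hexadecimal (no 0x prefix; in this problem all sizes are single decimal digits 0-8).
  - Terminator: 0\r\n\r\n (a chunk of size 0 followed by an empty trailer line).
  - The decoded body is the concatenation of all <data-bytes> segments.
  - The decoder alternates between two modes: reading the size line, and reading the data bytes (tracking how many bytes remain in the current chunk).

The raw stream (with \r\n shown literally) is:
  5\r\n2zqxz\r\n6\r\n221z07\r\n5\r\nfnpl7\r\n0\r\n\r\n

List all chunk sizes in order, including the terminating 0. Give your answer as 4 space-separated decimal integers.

Chunk 1: stream[0..1]='5' size=0x5=5, data at stream[3..8]='2zqxz' -> body[0..5], body so far='2zqxz'
Chunk 2: stream[10..11]='6' size=0x6=6, data at stream[13..19]='221z07' -> body[5..11], body so far='2zqxz221z07'
Chunk 3: stream[21..22]='5' size=0x5=5, data at stream[24..29]='fnpl7' -> body[11..16], body so far='2zqxz221z07fnpl7'
Chunk 4: stream[31..32]='0' size=0 (terminator). Final body='2zqxz221z07fnpl7' (16 bytes)

Answer: 5 6 5 0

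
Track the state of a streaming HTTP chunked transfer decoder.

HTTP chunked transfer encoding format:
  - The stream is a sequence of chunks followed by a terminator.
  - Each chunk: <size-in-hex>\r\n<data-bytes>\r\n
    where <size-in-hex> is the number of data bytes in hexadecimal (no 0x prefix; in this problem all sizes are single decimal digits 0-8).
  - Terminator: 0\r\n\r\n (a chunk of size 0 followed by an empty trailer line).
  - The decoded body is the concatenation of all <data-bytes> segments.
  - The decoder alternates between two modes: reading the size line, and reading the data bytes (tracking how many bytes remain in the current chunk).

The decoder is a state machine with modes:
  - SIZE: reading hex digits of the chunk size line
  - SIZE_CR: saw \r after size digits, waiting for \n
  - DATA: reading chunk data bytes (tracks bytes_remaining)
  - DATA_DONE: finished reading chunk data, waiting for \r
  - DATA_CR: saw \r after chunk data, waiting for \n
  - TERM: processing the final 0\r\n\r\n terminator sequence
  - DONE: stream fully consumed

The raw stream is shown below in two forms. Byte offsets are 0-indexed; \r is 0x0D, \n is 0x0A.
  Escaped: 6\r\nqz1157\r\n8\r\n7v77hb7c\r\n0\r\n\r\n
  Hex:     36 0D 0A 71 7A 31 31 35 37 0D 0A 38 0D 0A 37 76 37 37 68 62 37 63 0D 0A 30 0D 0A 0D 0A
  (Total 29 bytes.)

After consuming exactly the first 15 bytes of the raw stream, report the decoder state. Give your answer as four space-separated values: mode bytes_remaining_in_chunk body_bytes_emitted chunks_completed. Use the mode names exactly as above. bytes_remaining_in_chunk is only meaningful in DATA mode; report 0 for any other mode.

Answer: DATA 7 7 1

Derivation:
Byte 0 = '6': mode=SIZE remaining=0 emitted=0 chunks_done=0
Byte 1 = 0x0D: mode=SIZE_CR remaining=0 emitted=0 chunks_done=0
Byte 2 = 0x0A: mode=DATA remaining=6 emitted=0 chunks_done=0
Byte 3 = 'q': mode=DATA remaining=5 emitted=1 chunks_done=0
Byte 4 = 'z': mode=DATA remaining=4 emitted=2 chunks_done=0
Byte 5 = '1': mode=DATA remaining=3 emitted=3 chunks_done=0
Byte 6 = '1': mode=DATA remaining=2 emitted=4 chunks_done=0
Byte 7 = '5': mode=DATA remaining=1 emitted=5 chunks_done=0
Byte 8 = '7': mode=DATA_DONE remaining=0 emitted=6 chunks_done=0
Byte 9 = 0x0D: mode=DATA_CR remaining=0 emitted=6 chunks_done=0
Byte 10 = 0x0A: mode=SIZE remaining=0 emitted=6 chunks_done=1
Byte 11 = '8': mode=SIZE remaining=0 emitted=6 chunks_done=1
Byte 12 = 0x0D: mode=SIZE_CR remaining=0 emitted=6 chunks_done=1
Byte 13 = 0x0A: mode=DATA remaining=8 emitted=6 chunks_done=1
Byte 14 = '7': mode=DATA remaining=7 emitted=7 chunks_done=1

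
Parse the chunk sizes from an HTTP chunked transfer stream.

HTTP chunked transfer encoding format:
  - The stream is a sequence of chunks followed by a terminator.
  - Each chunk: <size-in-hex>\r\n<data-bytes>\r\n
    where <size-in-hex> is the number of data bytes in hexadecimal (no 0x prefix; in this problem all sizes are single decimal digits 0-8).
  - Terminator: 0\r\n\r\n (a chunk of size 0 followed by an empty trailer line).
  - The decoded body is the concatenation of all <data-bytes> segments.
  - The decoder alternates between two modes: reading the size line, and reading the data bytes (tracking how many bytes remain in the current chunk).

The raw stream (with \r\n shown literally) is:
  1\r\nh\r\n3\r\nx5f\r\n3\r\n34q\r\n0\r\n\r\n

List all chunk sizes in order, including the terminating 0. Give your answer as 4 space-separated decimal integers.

Answer: 1 3 3 0

Derivation:
Chunk 1: stream[0..1]='1' size=0x1=1, data at stream[3..4]='h' -> body[0..1], body so far='h'
Chunk 2: stream[6..7]='3' size=0x3=3, data at stream[9..12]='x5f' -> body[1..4], body so far='hx5f'
Chunk 3: stream[14..15]='3' size=0x3=3, data at stream[17..20]='34q' -> body[4..7], body so far='hx5f34q'
Chunk 4: stream[22..23]='0' size=0 (terminator). Final body='hx5f34q' (7 bytes)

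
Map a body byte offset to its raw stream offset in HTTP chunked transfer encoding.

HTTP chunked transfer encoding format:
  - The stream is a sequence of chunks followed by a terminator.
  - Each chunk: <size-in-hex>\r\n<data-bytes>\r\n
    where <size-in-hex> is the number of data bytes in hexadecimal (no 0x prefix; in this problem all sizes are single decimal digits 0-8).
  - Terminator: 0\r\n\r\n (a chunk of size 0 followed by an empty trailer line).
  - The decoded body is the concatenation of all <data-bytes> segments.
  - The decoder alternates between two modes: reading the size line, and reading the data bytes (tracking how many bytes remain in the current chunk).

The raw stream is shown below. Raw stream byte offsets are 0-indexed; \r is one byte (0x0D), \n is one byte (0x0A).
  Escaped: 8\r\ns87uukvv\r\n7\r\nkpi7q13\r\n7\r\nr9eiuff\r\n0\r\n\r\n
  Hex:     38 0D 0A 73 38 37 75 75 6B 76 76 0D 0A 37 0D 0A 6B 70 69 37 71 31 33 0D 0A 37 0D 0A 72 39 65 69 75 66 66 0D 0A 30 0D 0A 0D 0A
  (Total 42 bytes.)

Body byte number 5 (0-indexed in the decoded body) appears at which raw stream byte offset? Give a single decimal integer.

Chunk 1: stream[0..1]='8' size=0x8=8, data at stream[3..11]='s87uukvv' -> body[0..8], body so far='s87uukvv'
Chunk 2: stream[13..14]='7' size=0x7=7, data at stream[16..23]='kpi7q13' -> body[8..15], body so far='s87uukvvkpi7q13'
Chunk 3: stream[25..26]='7' size=0x7=7, data at stream[28..35]='r9eiuff' -> body[15..22], body so far='s87uukvvkpi7q13r9eiuff'
Chunk 4: stream[37..38]='0' size=0 (terminator). Final body='s87uukvvkpi7q13r9eiuff' (22 bytes)
Body byte 5 at stream offset 8

Answer: 8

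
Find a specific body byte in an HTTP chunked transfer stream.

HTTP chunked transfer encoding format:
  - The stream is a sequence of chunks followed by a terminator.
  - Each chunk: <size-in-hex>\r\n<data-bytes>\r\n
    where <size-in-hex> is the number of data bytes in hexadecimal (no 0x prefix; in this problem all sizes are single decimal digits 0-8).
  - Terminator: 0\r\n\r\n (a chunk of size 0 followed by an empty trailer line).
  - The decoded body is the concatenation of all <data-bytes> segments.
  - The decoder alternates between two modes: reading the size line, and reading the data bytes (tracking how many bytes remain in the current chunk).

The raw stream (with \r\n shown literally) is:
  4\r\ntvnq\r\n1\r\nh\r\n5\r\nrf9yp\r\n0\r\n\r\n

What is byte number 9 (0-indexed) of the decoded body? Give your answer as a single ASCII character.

Chunk 1: stream[0..1]='4' size=0x4=4, data at stream[3..7]='tvnq' -> body[0..4], body so far='tvnq'
Chunk 2: stream[9..10]='1' size=0x1=1, data at stream[12..13]='h' -> body[4..5], body so far='tvnqh'
Chunk 3: stream[15..16]='5' size=0x5=5, data at stream[18..23]='rf9yp' -> body[5..10], body so far='tvnqhrf9yp'
Chunk 4: stream[25..26]='0' size=0 (terminator). Final body='tvnqhrf9yp' (10 bytes)
Body byte 9 = 'p'

Answer: p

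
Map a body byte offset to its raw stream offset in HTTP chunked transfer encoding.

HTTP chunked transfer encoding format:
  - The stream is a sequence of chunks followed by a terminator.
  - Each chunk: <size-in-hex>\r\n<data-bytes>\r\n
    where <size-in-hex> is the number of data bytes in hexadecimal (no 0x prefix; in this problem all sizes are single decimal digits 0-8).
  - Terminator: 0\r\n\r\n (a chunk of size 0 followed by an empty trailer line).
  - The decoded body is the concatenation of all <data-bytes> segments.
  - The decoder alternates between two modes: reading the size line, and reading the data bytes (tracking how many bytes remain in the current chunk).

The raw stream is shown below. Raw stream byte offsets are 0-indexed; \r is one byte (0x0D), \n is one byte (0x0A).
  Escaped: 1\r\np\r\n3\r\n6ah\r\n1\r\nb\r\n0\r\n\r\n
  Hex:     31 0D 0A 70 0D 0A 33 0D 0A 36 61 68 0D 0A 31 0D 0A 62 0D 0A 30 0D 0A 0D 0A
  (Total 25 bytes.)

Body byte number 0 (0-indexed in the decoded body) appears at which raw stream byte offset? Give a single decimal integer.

Chunk 1: stream[0..1]='1' size=0x1=1, data at stream[3..4]='p' -> body[0..1], body so far='p'
Chunk 2: stream[6..7]='3' size=0x3=3, data at stream[9..12]='6ah' -> body[1..4], body so far='p6ah'
Chunk 3: stream[14..15]='1' size=0x1=1, data at stream[17..18]='b' -> body[4..5], body so far='p6ahb'
Chunk 4: stream[20..21]='0' size=0 (terminator). Final body='p6ahb' (5 bytes)
Body byte 0 at stream offset 3

Answer: 3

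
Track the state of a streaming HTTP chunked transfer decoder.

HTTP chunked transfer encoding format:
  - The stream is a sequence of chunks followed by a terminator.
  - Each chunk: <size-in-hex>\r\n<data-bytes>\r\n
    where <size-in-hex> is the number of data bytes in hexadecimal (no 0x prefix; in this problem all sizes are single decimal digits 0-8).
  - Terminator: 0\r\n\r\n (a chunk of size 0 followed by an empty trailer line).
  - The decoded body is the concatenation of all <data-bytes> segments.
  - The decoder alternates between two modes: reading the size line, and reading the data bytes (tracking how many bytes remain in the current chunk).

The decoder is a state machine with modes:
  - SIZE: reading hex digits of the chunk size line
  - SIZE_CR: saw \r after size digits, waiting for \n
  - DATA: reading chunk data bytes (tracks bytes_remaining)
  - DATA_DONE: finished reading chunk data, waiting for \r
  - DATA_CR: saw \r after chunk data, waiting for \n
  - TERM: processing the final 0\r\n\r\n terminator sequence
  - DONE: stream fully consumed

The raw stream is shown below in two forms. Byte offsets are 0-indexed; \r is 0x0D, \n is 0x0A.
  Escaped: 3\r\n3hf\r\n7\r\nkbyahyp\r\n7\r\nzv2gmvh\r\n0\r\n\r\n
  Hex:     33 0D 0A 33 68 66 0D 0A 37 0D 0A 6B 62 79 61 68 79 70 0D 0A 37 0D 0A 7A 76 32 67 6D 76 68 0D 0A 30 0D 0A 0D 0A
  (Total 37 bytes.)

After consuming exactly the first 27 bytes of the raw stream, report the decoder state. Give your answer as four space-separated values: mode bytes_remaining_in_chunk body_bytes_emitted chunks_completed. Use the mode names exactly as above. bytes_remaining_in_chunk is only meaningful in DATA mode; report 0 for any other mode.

Answer: DATA 3 14 2

Derivation:
Byte 0 = '3': mode=SIZE remaining=0 emitted=0 chunks_done=0
Byte 1 = 0x0D: mode=SIZE_CR remaining=0 emitted=0 chunks_done=0
Byte 2 = 0x0A: mode=DATA remaining=3 emitted=0 chunks_done=0
Byte 3 = '3': mode=DATA remaining=2 emitted=1 chunks_done=0
Byte 4 = 'h': mode=DATA remaining=1 emitted=2 chunks_done=0
Byte 5 = 'f': mode=DATA_DONE remaining=0 emitted=3 chunks_done=0
Byte 6 = 0x0D: mode=DATA_CR remaining=0 emitted=3 chunks_done=0
Byte 7 = 0x0A: mode=SIZE remaining=0 emitted=3 chunks_done=1
Byte 8 = '7': mode=SIZE remaining=0 emitted=3 chunks_done=1
Byte 9 = 0x0D: mode=SIZE_CR remaining=0 emitted=3 chunks_done=1
Byte 10 = 0x0A: mode=DATA remaining=7 emitted=3 chunks_done=1
Byte 11 = 'k': mode=DATA remaining=6 emitted=4 chunks_done=1
Byte 12 = 'b': mode=DATA remaining=5 emitted=5 chunks_done=1
Byte 13 = 'y': mode=DATA remaining=4 emitted=6 chunks_done=1
Byte 14 = 'a': mode=DATA remaining=3 emitted=7 chunks_done=1
Byte 15 = 'h': mode=DATA remaining=2 emitted=8 chunks_done=1
Byte 16 = 'y': mode=DATA remaining=1 emitted=9 chunks_done=1
Byte 17 = 'p': mode=DATA_DONE remaining=0 emitted=10 chunks_done=1
Byte 18 = 0x0D: mode=DATA_CR remaining=0 emitted=10 chunks_done=1
Byte 19 = 0x0A: mode=SIZE remaining=0 emitted=10 chunks_done=2
Byte 20 = '7': mode=SIZE remaining=0 emitted=10 chunks_done=2
Byte 21 = 0x0D: mode=SIZE_CR remaining=0 emitted=10 chunks_done=2
Byte 22 = 0x0A: mode=DATA remaining=7 emitted=10 chunks_done=2
Byte 23 = 'z': mode=DATA remaining=6 emitted=11 chunks_done=2
Byte 24 = 'v': mode=DATA remaining=5 emitted=12 chunks_done=2
Byte 25 = '2': mode=DATA remaining=4 emitted=13 chunks_done=2
Byte 26 = 'g': mode=DATA remaining=3 emitted=14 chunks_done=2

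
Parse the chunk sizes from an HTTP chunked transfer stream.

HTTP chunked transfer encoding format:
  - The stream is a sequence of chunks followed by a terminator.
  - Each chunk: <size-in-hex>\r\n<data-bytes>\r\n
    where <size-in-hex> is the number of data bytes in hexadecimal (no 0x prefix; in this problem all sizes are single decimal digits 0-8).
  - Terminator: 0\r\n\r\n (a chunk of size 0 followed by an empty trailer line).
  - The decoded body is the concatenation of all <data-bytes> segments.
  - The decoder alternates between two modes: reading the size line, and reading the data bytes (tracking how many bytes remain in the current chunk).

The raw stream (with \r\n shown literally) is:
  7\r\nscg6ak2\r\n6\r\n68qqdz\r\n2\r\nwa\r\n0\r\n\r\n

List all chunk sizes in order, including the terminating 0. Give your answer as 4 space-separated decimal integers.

Answer: 7 6 2 0

Derivation:
Chunk 1: stream[0..1]='7' size=0x7=7, data at stream[3..10]='scg6ak2' -> body[0..7], body so far='scg6ak2'
Chunk 2: stream[12..13]='6' size=0x6=6, data at stream[15..21]='68qqdz' -> body[7..13], body so far='scg6ak268qqdz'
Chunk 3: stream[23..24]='2' size=0x2=2, data at stream[26..28]='wa' -> body[13..15], body so far='scg6ak268qqdzwa'
Chunk 4: stream[30..31]='0' size=0 (terminator). Final body='scg6ak268qqdzwa' (15 bytes)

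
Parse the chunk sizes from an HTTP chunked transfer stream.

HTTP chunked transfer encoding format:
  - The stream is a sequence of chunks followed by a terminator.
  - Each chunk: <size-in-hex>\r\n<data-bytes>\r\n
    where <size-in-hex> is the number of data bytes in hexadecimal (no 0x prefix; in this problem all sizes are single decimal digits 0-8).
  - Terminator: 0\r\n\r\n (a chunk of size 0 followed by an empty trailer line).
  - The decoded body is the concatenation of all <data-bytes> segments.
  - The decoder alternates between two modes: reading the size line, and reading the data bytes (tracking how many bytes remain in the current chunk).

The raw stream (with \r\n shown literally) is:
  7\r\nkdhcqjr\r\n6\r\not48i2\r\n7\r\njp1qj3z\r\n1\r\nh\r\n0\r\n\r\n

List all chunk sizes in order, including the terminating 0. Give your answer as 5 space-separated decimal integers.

Answer: 7 6 7 1 0

Derivation:
Chunk 1: stream[0..1]='7' size=0x7=7, data at stream[3..10]='kdhcqjr' -> body[0..7], body so far='kdhcqjr'
Chunk 2: stream[12..13]='6' size=0x6=6, data at stream[15..21]='ot48i2' -> body[7..13], body so far='kdhcqjrot48i2'
Chunk 3: stream[23..24]='7' size=0x7=7, data at stream[26..33]='jp1qj3z' -> body[13..20], body so far='kdhcqjrot48i2jp1qj3z'
Chunk 4: stream[35..36]='1' size=0x1=1, data at stream[38..39]='h' -> body[20..21], body so far='kdhcqjrot48i2jp1qj3zh'
Chunk 5: stream[41..42]='0' size=0 (terminator). Final body='kdhcqjrot48i2jp1qj3zh' (21 bytes)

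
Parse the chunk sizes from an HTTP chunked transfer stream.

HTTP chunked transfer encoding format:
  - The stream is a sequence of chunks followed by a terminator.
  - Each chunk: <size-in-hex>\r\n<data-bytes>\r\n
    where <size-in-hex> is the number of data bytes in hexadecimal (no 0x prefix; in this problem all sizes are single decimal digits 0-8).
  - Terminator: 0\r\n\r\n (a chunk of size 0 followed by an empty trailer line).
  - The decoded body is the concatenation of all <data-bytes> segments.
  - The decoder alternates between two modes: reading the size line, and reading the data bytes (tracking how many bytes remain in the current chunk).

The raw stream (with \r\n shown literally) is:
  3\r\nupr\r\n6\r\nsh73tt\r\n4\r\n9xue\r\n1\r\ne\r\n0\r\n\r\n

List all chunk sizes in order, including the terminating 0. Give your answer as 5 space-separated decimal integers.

Chunk 1: stream[0..1]='3' size=0x3=3, data at stream[3..6]='upr' -> body[0..3], body so far='upr'
Chunk 2: stream[8..9]='6' size=0x6=6, data at stream[11..17]='sh73tt' -> body[3..9], body so far='uprsh73tt'
Chunk 3: stream[19..20]='4' size=0x4=4, data at stream[22..26]='9xue' -> body[9..13], body so far='uprsh73tt9xue'
Chunk 4: stream[28..29]='1' size=0x1=1, data at stream[31..32]='e' -> body[13..14], body so far='uprsh73tt9xuee'
Chunk 5: stream[34..35]='0' size=0 (terminator). Final body='uprsh73tt9xuee' (14 bytes)

Answer: 3 6 4 1 0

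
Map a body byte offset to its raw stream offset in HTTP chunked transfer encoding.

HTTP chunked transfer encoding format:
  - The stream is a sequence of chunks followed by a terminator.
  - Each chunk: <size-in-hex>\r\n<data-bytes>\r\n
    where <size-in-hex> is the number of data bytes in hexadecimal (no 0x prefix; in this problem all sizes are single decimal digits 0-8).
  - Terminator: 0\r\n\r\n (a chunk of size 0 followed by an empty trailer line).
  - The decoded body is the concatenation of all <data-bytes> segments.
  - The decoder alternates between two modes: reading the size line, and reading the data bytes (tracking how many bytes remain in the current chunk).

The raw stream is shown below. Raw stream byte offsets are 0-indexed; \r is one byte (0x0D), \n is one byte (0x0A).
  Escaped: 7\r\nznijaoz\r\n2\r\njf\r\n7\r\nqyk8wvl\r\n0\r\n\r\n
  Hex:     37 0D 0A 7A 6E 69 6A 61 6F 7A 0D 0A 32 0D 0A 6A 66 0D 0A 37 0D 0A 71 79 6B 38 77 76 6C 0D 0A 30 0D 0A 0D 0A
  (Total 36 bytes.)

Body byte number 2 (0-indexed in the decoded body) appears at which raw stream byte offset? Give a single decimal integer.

Chunk 1: stream[0..1]='7' size=0x7=7, data at stream[3..10]='znijaoz' -> body[0..7], body so far='znijaoz'
Chunk 2: stream[12..13]='2' size=0x2=2, data at stream[15..17]='jf' -> body[7..9], body so far='znijaozjf'
Chunk 3: stream[19..20]='7' size=0x7=7, data at stream[22..29]='qyk8wvl' -> body[9..16], body so far='znijaozjfqyk8wvl'
Chunk 4: stream[31..32]='0' size=0 (terminator). Final body='znijaozjfqyk8wvl' (16 bytes)
Body byte 2 at stream offset 5

Answer: 5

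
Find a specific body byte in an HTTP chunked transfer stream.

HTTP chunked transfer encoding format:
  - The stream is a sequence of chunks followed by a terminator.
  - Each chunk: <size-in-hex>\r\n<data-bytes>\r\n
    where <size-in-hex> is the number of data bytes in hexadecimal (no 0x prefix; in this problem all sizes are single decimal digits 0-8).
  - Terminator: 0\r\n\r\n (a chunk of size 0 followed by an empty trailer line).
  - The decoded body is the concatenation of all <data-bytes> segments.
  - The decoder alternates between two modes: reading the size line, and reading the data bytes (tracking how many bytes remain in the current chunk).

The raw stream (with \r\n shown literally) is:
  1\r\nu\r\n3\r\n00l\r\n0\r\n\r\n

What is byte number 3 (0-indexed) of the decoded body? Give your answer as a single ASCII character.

Chunk 1: stream[0..1]='1' size=0x1=1, data at stream[3..4]='u' -> body[0..1], body so far='u'
Chunk 2: stream[6..7]='3' size=0x3=3, data at stream[9..12]='00l' -> body[1..4], body so far='u00l'
Chunk 3: stream[14..15]='0' size=0 (terminator). Final body='u00l' (4 bytes)
Body byte 3 = 'l'

Answer: l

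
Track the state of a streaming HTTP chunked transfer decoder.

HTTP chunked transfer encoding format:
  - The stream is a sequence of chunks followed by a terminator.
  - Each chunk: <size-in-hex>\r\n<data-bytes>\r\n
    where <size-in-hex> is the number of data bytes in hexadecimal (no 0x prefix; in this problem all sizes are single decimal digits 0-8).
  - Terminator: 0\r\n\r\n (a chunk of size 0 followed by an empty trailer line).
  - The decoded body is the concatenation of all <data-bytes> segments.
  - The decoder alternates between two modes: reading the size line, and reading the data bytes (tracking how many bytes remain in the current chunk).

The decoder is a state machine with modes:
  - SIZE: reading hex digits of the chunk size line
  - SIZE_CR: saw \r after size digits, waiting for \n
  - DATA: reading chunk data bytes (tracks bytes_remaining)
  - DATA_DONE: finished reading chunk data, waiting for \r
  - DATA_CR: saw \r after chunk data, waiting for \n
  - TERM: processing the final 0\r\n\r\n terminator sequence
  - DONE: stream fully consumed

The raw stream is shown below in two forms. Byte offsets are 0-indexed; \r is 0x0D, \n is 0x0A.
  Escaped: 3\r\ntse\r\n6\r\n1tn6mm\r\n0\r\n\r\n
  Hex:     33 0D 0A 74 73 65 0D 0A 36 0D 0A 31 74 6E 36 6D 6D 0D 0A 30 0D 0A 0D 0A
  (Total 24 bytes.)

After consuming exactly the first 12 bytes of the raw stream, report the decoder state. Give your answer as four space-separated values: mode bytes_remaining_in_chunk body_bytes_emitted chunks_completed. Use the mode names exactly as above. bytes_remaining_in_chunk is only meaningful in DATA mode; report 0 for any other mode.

Answer: DATA 5 4 1

Derivation:
Byte 0 = '3': mode=SIZE remaining=0 emitted=0 chunks_done=0
Byte 1 = 0x0D: mode=SIZE_CR remaining=0 emitted=0 chunks_done=0
Byte 2 = 0x0A: mode=DATA remaining=3 emitted=0 chunks_done=0
Byte 3 = 't': mode=DATA remaining=2 emitted=1 chunks_done=0
Byte 4 = 's': mode=DATA remaining=1 emitted=2 chunks_done=0
Byte 5 = 'e': mode=DATA_DONE remaining=0 emitted=3 chunks_done=0
Byte 6 = 0x0D: mode=DATA_CR remaining=0 emitted=3 chunks_done=0
Byte 7 = 0x0A: mode=SIZE remaining=0 emitted=3 chunks_done=1
Byte 8 = '6': mode=SIZE remaining=0 emitted=3 chunks_done=1
Byte 9 = 0x0D: mode=SIZE_CR remaining=0 emitted=3 chunks_done=1
Byte 10 = 0x0A: mode=DATA remaining=6 emitted=3 chunks_done=1
Byte 11 = '1': mode=DATA remaining=5 emitted=4 chunks_done=1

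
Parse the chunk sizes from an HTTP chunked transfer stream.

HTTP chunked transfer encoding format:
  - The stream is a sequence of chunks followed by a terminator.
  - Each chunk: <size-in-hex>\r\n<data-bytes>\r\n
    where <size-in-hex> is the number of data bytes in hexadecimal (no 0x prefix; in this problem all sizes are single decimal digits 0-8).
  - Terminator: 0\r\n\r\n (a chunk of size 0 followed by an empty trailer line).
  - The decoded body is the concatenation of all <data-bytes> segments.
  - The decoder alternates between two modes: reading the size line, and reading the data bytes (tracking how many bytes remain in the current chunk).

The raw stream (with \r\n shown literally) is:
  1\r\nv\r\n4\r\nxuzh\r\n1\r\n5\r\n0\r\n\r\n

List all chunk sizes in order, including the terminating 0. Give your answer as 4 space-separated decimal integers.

Chunk 1: stream[0..1]='1' size=0x1=1, data at stream[3..4]='v' -> body[0..1], body so far='v'
Chunk 2: stream[6..7]='4' size=0x4=4, data at stream[9..13]='xuzh' -> body[1..5], body so far='vxuzh'
Chunk 3: stream[15..16]='1' size=0x1=1, data at stream[18..19]='5' -> body[5..6], body so far='vxuzh5'
Chunk 4: stream[21..22]='0' size=0 (terminator). Final body='vxuzh5' (6 bytes)

Answer: 1 4 1 0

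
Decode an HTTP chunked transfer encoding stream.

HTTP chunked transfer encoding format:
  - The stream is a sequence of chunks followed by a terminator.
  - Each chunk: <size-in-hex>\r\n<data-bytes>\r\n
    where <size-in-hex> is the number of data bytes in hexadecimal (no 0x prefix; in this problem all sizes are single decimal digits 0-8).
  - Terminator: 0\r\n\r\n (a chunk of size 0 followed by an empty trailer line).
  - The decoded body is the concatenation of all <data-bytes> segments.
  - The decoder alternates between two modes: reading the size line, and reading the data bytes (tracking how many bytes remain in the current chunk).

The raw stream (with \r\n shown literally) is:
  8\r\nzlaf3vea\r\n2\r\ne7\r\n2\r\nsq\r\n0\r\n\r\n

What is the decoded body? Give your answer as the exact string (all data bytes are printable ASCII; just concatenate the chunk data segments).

Answer: zlaf3veae7sq

Derivation:
Chunk 1: stream[0..1]='8' size=0x8=8, data at stream[3..11]='zlaf3vea' -> body[0..8], body so far='zlaf3vea'
Chunk 2: stream[13..14]='2' size=0x2=2, data at stream[16..18]='e7' -> body[8..10], body so far='zlaf3veae7'
Chunk 3: stream[20..21]='2' size=0x2=2, data at stream[23..25]='sq' -> body[10..12], body so far='zlaf3veae7sq'
Chunk 4: stream[27..28]='0' size=0 (terminator). Final body='zlaf3veae7sq' (12 bytes)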